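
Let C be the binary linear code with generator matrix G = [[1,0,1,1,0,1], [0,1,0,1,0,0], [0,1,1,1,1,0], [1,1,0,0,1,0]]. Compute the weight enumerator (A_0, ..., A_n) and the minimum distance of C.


Weight distribution: A_0 = 1, A_1 = 1, A_2 = 2, A_3 = 6, A_4 = 5, A_5 = 1. Minimum distance d = 1.

Enumerate all 2^4 = 16 messages m ∈ F_2^4.
For each, compute codeword c = mG in F_2^6, then tally its weight.
  m = 0000 → c = 000000, weight = 0.
  m = 1000 → c = 101101, weight = 4.
  m = 0100 → c = 010100, weight = 2.
  m = 1100 → c = 111001, weight = 4.
  m = 0010 → c = 011110, weight = 4.
  m = 1010 → c = 110011, weight = 4.
  m = 0110 → c = 001010, weight = 2.
  m = 1110 → c = 100111, weight = 4.
  m = 0001 → c = 110010, weight = 3.
  m = 1001 → c = 011111, weight = 5.
  m = 0101 → c = 100110, weight = 3.
  m = 1101 → c = 001011, weight = 3.
  m = 0011 → c = 101100, weight = 3.
  m = 1011 → c = 000001, weight = 1.
  m = 0111 → c = 111000, weight = 3.
  m = 1111 → c = 010101, weight = 3.
Tally weights:
  weight 0: 1 codewords.
  weight 1: 1 codewords.
  weight 2: 2 codewords.
  weight 3: 6 codewords.
  weight 4: 5 codewords.
  weight 5: 1 codewords.
Minimum distance d = smallest w > 0 with A_w > 0 = 1.
Sanity: Σ A_w = 16 = 2^4 = 16 ✓.


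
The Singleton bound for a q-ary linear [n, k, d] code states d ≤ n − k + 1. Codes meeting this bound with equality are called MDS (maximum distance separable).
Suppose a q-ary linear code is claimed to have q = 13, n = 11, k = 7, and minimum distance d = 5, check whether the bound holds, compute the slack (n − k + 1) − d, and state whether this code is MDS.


Singleton RHS = n − k + 1 = 5, slack = 0, bound satisfied, MDS.

Singleton bound: d ≤ n − k + 1.
Here n = 11, k = 7, so n − k + 1 = 5.
Given d = 5, check d ≤ 5: YES.
Slack = (n − k + 1) − d = 0.
The code is MDS (slack = 0).
Description: the claimed parameters are [11, 7, 5]_13; such a code would be MDS (meets Singleton bound).


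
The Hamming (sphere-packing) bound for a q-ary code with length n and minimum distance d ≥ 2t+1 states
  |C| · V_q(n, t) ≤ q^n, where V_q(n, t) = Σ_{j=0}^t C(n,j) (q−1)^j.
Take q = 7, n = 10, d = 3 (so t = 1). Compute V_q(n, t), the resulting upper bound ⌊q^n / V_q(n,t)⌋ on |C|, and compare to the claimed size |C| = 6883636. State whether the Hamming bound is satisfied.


V_q(n, t) = 61, q^n = 282475249, Hamming bound = 4630741, |C| = 6883636 > bound (violated).

Step 1: Compute V_q(n, t) = Σ_{j=0}^1 C(n, j) (q−1)^j.
  j = 0: C(10,0)·(6)^0 = 1·1 = 1.
  j = 1: C(10,1)·(6)^1 = 10·6 = 60.
  V_q(n, t) = 1 + 60 = 61.
Step 2: q^n = 7^10 = 282475249.
Step 3: Hamming bound ⌊q^n / V_q(n,t)⌋ = ⌊282475249/61⌋ = 4630741.
Step 4: Compare |C| = 6883636 to 4630741: violated.
The claimed |C| lies above the Hamming bound, so no 7-ary code of length 10 with d ≥ 3 can have 6883636 codewords.


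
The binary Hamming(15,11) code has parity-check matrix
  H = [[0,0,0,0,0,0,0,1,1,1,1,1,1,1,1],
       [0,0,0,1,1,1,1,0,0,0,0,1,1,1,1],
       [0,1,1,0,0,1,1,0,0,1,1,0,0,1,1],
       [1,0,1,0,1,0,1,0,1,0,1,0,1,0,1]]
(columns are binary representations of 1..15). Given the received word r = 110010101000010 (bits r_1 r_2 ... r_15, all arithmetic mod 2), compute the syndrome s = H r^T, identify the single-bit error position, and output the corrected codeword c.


s = (0, 1, 1, 0)^T, error position = 6, corrected codeword c = 110011101000010

Compute s = H r^T mod 2 one row at a time:
  s_1 = 0 + 1 + 0 + 0 + 0 + 0 + 1 + 0 = 2 ≡ 0 (mod 2).
  s_2 = 0 + 1 + 0 + 1 + 0 + 0 + 1 + 0 = 3 ≡ 1 (mod 2).
  s_3 = 1 + 0 + 0 + 1 + 0 + 0 + 1 + 0 = 3 ≡ 1 (mod 2).
  s_4 = 1 + 0 + 1 + 1 + 1 + 0 + 0 + 0 = 4 ≡ 0 (mod 2).
s = (0, 1, 1, 0)^T — this equals column 6 of H (binary 0110), so error is at position 6.
Correct: flip bit 6 of r = 110010101000010 to get c = 110011101000010.


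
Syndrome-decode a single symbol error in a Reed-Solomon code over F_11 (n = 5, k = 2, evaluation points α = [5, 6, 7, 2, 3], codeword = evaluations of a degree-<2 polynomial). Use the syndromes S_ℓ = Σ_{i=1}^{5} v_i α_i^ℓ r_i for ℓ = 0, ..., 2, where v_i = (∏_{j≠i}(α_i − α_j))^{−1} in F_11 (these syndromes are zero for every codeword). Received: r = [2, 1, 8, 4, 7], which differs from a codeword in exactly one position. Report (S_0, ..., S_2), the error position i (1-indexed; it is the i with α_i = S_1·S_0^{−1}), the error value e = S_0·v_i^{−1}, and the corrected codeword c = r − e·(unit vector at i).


S = (4, 2, 1), error at position 2, error magnitude e = 7, c = [2, 5, 8, 4, 7].

Step 1: column multipliers v_i = (∏_{j≠i}(α_i − α_j))^{−1} mod 11.
  i = 1 (α = 5): (5−6)(5−7)(5−2)(5−3) = (−1)·(−2)·3·2 = 12 ≡ 1, so v_1 = 1^{−1} = 1 (mod 11).
  i = 2 (α = 6): (6−5)(6−7)(6−2)(6−3) = 1·(−1)·4·3 = −12 ≡ 10, so v_2 = 10^{−1} = 10 (mod 11).
  i = 3 (α = 7): (7−5)(7−6)(7−2)(7−3) = 2·1·5·4 = 40 ≡ 7, so v_3 = 7^{−1} = 8 (mod 11).
  i = 4 (α = 2): (2−5)(2−6)(2−7)(2−3) = (−3)·(−4)·(−5)·(−1) = 60 ≡ 5, so v_4 = 5^{−1} = 9 (mod 11).
  i = 5 (α = 3): (3−5)(3−6)(3−7)(3−2) = (−2)·(−3)·(−4)·1 = −24 ≡ 9, so v_5 = 9^{−1} = 5 (mod 11).
  v = [1, 10, 8, 9, 5].
Step 2: syndromes of r = [2, 1, 8, 4, 7] (all sums mod 11).
  S_0 = Σ v_i r_i = 1·2 + 10·1 + 8·8 + 9·4 + 5·7 = 147 ≡ 4.
  S_1 = Σ v_i α_i r_i = 1·5·2 + 10·6·1 + 8·7·8 + 9·2·4 + 5·3·7 = 695 ≡ 2.
  α_i^2 mod 11 = [3, 3, 5, 4, 9].
  S_2 = Σ v_i α_i^2 r_i = 1·3·2 + 10·3·1 + 8·5·8 + 9·4·4 + 5·9·7 = 815 ≡ 1.
  S = (4, 2, 1) ≠ 0, so r is not a codeword (an error is present).
Step 3: locate the error. For a single error e at position i, S_ℓ = v_i·e·α_i^ℓ, so α_err = S_1/S_0.
  S_0^{−1} = 4^{−1} = 3 (mod 11), so α_err = 2·3 = 6 ≡ 6 = α_2. Error position i = 2.
  Consistency check: S_2/S_1 = 1·6 = 6 ≡ 6 = α_err ✓ (single-error assumption holds).
Step 4: error magnitude e = S_0/v_2 = S_0·∏_{j≠2}(α_2 − α_j) = 4·10 = 40 ≡ 7 (mod 11).
Step 5: correct position 2: c_2 = r_2 − e = 1 − 7 ≡ 5 (mod 11). Hence c = [2, 5, 8, 4, 7].
  Check: interpolating c through the α_i gives m(x) = 9 + 3·x (degree < 2) with m(α_i) = c_i for every i, so c is indeed a codeword.


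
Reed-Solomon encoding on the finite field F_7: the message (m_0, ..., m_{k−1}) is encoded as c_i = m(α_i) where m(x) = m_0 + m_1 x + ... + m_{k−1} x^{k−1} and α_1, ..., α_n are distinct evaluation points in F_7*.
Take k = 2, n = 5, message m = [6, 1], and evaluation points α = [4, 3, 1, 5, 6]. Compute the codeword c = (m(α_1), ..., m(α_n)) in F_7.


c = [3, 2, 0, 4, 5]

Message polynomial: m(x) = 6 + 1·x (mod 7).
For each evaluation point α_i, compute m(α_i) mod 7:
  α_1 = 4: Horner steps 1 → 3, so m(4) = 3.
  α_2 = 3: Horner steps 1 → 2, so m(3) = 2.
  α_3 = 1: Horner steps 1 → 0, so m(1) = 0.
  α_4 = 5: Horner steps 1 → 4, so m(5) = 4.
  α_5 = 6: Horner steps 1 → 5, so m(6) = 5.
Codeword c = [3, 2, 0, 4, 5] ∈ F_7^5.


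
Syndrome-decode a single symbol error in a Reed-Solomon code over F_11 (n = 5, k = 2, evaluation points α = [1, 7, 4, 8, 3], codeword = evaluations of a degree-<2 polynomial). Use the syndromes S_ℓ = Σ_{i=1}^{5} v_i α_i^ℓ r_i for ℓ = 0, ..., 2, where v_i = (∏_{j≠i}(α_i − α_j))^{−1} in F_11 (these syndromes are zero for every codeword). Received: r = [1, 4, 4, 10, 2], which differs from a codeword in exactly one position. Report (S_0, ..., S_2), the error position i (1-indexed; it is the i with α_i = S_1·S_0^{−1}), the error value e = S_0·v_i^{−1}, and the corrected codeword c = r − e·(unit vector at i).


S = (6, 2, 8), error at position 3, error magnitude e = 7, c = [1, 4, 8, 10, 2].

Step 1: column multipliers v_i = (∏_{j≠i}(α_i − α_j))^{−1} mod 11.
  i = 1 (α = 1): (1−7)(1−4)(1−8)(1−3) = (−6)·(−3)·(−7)·(−2) = 252 ≡ 10, so v_1 = 10^{−1} = 10 (mod 11).
  i = 2 (α = 7): (7−1)(7−4)(7−8)(7−3) = 6·3·(−1)·4 = −72 ≡ 5, so v_2 = 5^{−1} = 9 (mod 11).
  i = 3 (α = 4): (4−1)(4−7)(4−8)(4−3) = 3·(−3)·(−4)·1 = 36 ≡ 3, so v_3 = 3^{−1} = 4 (mod 11).
  i = 4 (α = 8): (8−1)(8−7)(8−4)(8−3) = 7·1·4·5 = 140 ≡ 8, so v_4 = 8^{−1} = 7 (mod 11).
  i = 5 (α = 3): (3−1)(3−7)(3−4)(3−8) = 2·(−4)·(−1)·(−5) = −40 ≡ 4, so v_5 = 4^{−1} = 3 (mod 11).
  v = [10, 9, 4, 7, 3].
Step 2: syndromes of r = [1, 4, 4, 10, 2] (all sums mod 11).
  S_0 = Σ v_i r_i = 10·1 + 9·4 + 4·4 + 7·10 + 3·2 = 138 ≡ 6.
  S_1 = Σ v_i α_i r_i = 10·1·1 + 9·7·4 + 4·4·4 + 7·8·10 + 3·3·2 = 904 ≡ 2.
  α_i^2 mod 11 = [1, 5, 5, 9, 9].
  S_2 = Σ v_i α_i^2 r_i = 10·1·1 + 9·5·4 + 4·5·4 + 7·9·10 + 3·9·2 = 954 ≡ 8.
  S = (6, 2, 8) ≠ 0, so r is not a codeword (an error is present).
Step 3: locate the error. For a single error e at position i, S_ℓ = v_i·e·α_i^ℓ, so α_err = S_1/S_0.
  S_0^{−1} = 6^{−1} = 2 (mod 11), so α_err = 2·2 = 4 ≡ 4 = α_3. Error position i = 3.
  Consistency check: S_2/S_1 = 8·6 = 48 ≡ 4 = α_err ✓ (single-error assumption holds).
Step 4: error magnitude e = S_0/v_3 = S_0·∏_{j≠3}(α_3 − α_j) = 6·3 = 18 ≡ 7 (mod 11).
Step 5: correct position 3: c_3 = r_3 − e = 4 − 7 ≡ 8 (mod 11). Hence c = [1, 4, 8, 10, 2].
  Check: interpolating c through the α_i gives m(x) = 6 + 6·x (degree < 2) with m(α_i) = c_i for every i, so c is indeed a codeword.


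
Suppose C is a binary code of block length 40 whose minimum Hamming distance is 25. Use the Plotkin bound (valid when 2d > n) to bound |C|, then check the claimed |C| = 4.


Plotkin bound M ≤ 4; given |C| = 4 ≤ bound (satisfied).

Check applicability: 2d = 50, n = 40.
2d − n = 10 > 0, so Plotkin applies.
Compute d/(2d−n) = 25/10 ≈ 2.5000.
⌊d/(2d−n)⌋ = 2.
Plotkin bound: M ≤ 2·2 = 4.
Given |C| = 4, check: satisfied.
This |C| is at the Plotkin bound.


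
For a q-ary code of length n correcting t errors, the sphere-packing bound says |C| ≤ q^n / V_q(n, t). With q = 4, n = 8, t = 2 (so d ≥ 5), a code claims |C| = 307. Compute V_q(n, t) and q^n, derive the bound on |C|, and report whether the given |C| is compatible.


V_q(n, t) = 277, q^n = 65536, Hamming bound = 236, |C| = 307 > bound (violated).

Step 1: Compute V_q(n, t) = Σ_{j=0}^2 C(n, j) (q−1)^j.
  j = 0: C(8,0)·(3)^0 = 1·1 = 1.
  j = 1: C(8,1)·(3)^1 = 8·3 = 24.
  j = 2: C(8,2)·(3)^2 = 28·9 = 252.
  V_q(n, t) = 1 + 24 + 252 = 277.
Step 2: q^n = 4^8 = 65536.
Step 3: Hamming bound ⌊q^n / V_q(n,t)⌋ = ⌊65536/277⌋ = 236.
Step 4: Compare |C| = 307 to 236: violated.
The claimed |C| lies above the Hamming bound, so no 4-ary code of length 8 with d ≥ 5 can have 307 codewords.


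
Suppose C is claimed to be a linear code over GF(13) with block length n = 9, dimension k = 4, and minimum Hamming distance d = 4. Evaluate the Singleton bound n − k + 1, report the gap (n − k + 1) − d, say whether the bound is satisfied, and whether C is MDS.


Singleton RHS = n − k + 1 = 6, slack = 2, bound satisfied, not MDS.

Singleton bound: d ≤ n − k + 1.
Here n = 9, k = 4, so n − k + 1 = 6.
Given d = 4, check d ≤ 6: YES.
Slack = (n − k + 1) − d = 2.
The code is NOT MDS (slack = 2 > 0).
Description: the claimed parameters are [9, 4, 4]_13; such a code would be non-MDS.


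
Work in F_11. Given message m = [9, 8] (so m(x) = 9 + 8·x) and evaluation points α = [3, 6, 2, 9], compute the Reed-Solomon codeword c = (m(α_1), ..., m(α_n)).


c = [0, 2, 3, 4]

Message polynomial: m(x) = 9 + 8·x (mod 11).
For each evaluation point α_i, compute m(α_i) mod 11:
  α_1 = 3: Horner steps 8 → 0, so m(3) = 0.
  α_2 = 6: Horner steps 8 → 2, so m(6) = 2.
  α_3 = 2: Horner steps 8 → 3, so m(2) = 3.
  α_4 = 9: Horner steps 8 → 4, so m(9) = 4.
Codeword c = [0, 2, 3, 4] ∈ F_11^4.


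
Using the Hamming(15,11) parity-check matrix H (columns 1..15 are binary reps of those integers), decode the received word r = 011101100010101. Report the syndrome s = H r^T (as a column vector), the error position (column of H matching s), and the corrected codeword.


s = (1, 1, 0, 1)^T, error position = 13, corrected codeword c = 011101100010001

Compute s = H r^T mod 2 one row at a time:
  s_1 = 0 + 0 + 0 + 1 + 0 + 1 + 0 + 1 = 3 ≡ 1 (mod 2).
  s_2 = 1 + 0 + 1 + 1 + 0 + 1 + 0 + 1 = 5 ≡ 1 (mod 2).
  s_3 = 1 + 1 + 1 + 1 + 0 + 1 + 0 + 1 = 6 ≡ 0 (mod 2).
  s_4 = 0 + 1 + 0 + 1 + 0 + 1 + 1 + 1 = 5 ≡ 1 (mod 2).
s = (1, 1, 0, 1)^T — this equals column 13 of H (binary 1101), so error is at position 13.
Correct: flip bit 13 of r = 011101100010101 to get c = 011101100010001.


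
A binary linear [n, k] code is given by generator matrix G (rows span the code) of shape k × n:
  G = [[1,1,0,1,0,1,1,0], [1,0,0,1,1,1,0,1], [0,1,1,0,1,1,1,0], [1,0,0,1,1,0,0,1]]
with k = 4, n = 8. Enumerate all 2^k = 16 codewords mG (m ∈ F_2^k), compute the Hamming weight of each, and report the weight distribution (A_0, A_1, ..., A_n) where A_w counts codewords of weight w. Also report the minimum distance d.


Weight distribution: A_0 = 1, A_1 = 1, A_2 = 1, A_3 = 1, A_4 = 5, A_5 = 5, A_6 = 1, A_7 = 1. Minimum distance d = 1.

Enumerate all 2^4 = 16 messages m ∈ F_2^4.
For each, compute codeword c = mG in F_2^8, then tally its weight.
  m = 0000 → c = 00000000, weight = 0.
  m = 1000 → c = 11010110, weight = 5.
  m = 0100 → c = 10011101, weight = 5.
  m = 1100 → c = 01001011, weight = 4.
  m = 0010 → c = 01101110, weight = 5.
  m = 1010 → c = 10111000, weight = 4.
  m = 0110 → c = 11110011, weight = 6.
  m = 1110 → c = 00100101, weight = 3.
  m = 0001 → c = 10011001, weight = 4.
  m = 1001 → c = 01001111, weight = 5.
  m = 0101 → c = 00000100, weight = 1.
  m = 1101 → c = 11010010, weight = 4.
  m = 0011 → c = 11110111, weight = 7.
  m = 1011 → c = 00100001, weight = 2.
  m = 0111 → c = 01101010, weight = 4.
  m = 1111 → c = 10111100, weight = 5.
Tally weights:
  weight 0: 1 codewords.
  weight 1: 1 codewords.
  weight 2: 1 codewords.
  weight 3: 1 codewords.
  weight 4: 5 codewords.
  weight 5: 5 codewords.
  weight 6: 1 codewords.
  weight 7: 1 codewords.
Minimum distance d = smallest w > 0 with A_w > 0 = 1.
Sanity: Σ A_w = 16 = 2^4 = 16 ✓.


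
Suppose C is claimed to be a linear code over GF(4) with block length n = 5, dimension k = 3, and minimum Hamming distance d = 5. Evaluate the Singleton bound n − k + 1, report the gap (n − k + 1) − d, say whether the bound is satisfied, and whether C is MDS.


Singleton RHS = n − k + 1 = 3, slack = -2, bound violated (no such code; not MDS).

Singleton bound: d ≤ n − k + 1.
Here n = 5, k = 3, so n − k + 1 = 3.
Given d = 5, check d ≤ 3: NO.
Slack = (n − k + 1) − d = -2.
The slack is negative: d = 5 exceeds n − k + 1 = 3 by 2, so the Singleton bound is violated and no linear [5, 3, 5]_4 code can exist. In particular it is not MDS (MDS requires d = n − k + 1 exactly).
Description: the claimed parameters are [5, 3, 5]_4; such a code would be impossible (violates the Singleton bound).


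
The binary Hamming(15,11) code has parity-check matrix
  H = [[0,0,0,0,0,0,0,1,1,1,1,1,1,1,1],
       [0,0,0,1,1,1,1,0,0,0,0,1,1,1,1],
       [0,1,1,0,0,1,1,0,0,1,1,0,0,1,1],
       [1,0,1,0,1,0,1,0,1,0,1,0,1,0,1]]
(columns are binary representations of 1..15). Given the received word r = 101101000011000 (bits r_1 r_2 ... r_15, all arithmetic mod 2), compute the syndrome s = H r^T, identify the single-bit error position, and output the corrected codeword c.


s = (0, 1, 1, 1)^T, error position = 7, corrected codeword c = 101101100011000

Compute s = H r^T mod 2 one row at a time:
  s_1 = 0 + 0 + 0 + 1 + 1 + 0 + 0 + 0 = 2 ≡ 0 (mod 2).
  s_2 = 1 + 0 + 1 + 0 + 1 + 0 + 0 + 0 = 3 ≡ 1 (mod 2).
  s_3 = 0 + 1 + 1 + 0 + 0 + 1 + 0 + 0 = 3 ≡ 1 (mod 2).
  s_4 = 1 + 1 + 0 + 0 + 0 + 1 + 0 + 0 = 3 ≡ 1 (mod 2).
s = (0, 1, 1, 1)^T — this equals column 7 of H (binary 0111), so error is at position 7.
Correct: flip bit 7 of r = 101101000011000 to get c = 101101100011000.


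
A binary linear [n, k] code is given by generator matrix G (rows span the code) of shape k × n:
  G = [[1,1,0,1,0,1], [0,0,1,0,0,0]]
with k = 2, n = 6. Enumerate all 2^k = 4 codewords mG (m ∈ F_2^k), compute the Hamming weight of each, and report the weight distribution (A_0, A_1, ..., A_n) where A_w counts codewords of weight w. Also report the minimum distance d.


Weight distribution: A_0 = 1, A_1 = 1, A_4 = 1, A_5 = 1. Minimum distance d = 1.

Enumerate all 2^2 = 4 messages m ∈ F_2^2.
For each, compute codeword c = mG in F_2^6, then tally its weight.
  m = 00 → c = 000000, weight = 0.
  m = 10 → c = 110101, weight = 4.
  m = 01 → c = 001000, weight = 1.
  m = 11 → c = 111101, weight = 5.
Tally weights:
  weight 0: 1 codewords.
  weight 1: 1 codewords.
  weight 4: 1 codewords.
  weight 5: 1 codewords.
Minimum distance d = smallest w > 0 with A_w > 0 = 1.
Sanity: Σ A_w = 4 = 2^2 = 4 ✓.


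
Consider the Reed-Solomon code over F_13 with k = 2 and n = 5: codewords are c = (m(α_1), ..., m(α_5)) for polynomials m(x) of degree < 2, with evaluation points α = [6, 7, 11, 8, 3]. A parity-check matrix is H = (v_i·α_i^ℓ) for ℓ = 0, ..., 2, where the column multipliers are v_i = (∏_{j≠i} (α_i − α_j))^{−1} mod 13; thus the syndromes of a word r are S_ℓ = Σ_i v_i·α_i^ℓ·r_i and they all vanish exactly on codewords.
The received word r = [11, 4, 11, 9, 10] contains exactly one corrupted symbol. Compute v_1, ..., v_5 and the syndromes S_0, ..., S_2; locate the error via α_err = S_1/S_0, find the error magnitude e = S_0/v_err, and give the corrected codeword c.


S = (10, 8, 9), error at position 1, error magnitude e = 12, c = [12, 4, 11, 9, 10].

Step 1: column multipliers v_i = (∏_{j≠i}(α_i − α_j))^{−1} mod 13.
  i = 1 (α = 6): (6−7)(6−11)(6−8)(6−3) = (−1)·(−5)·(−2)·3 = −30 ≡ 9, so v_1 = 9^{−1} = 3 (mod 13).
  i = 2 (α = 7): (7−6)(7−11)(7−8)(7−3) = 1·(−4)·(−1)·4 = 16 ≡ 3, so v_2 = 3^{−1} = 9 (mod 13).
  i = 3 (α = 11): (11−6)(11−7)(11−8)(11−3) = 5·4·3·8 = 480 ≡ 12, so v_3 = 12^{−1} = 12 (mod 13).
  i = 4 (α = 8): (8−6)(8−7)(8−11)(8−3) = 2·1·(−3)·5 = −30 ≡ 9, so v_4 = 9^{−1} = 3 (mod 13).
  i = 5 (α = 3): (3−6)(3−7)(3−11)(3−8) = (−3)·(−4)·(−8)·(−5) = 480 ≡ 12, so v_5 = 12^{−1} = 12 (mod 13).
  v = [3, 9, 12, 3, 12].
Step 2: syndromes of r = [11, 4, 11, 9, 10] (all sums mod 13).
  S_0 = Σ v_i r_i = 3·11 + 9·4 + 12·11 + 3·9 + 12·10 = 348 ≡ 10.
  S_1 = Σ v_i α_i r_i = 3·6·11 + 9·7·4 + 12·11·11 + 3·8·9 + 12·3·10 = 2478 ≡ 8.
  α_i^2 mod 13 = [10, 10, 4, 12, 9].
  S_2 = Σ v_i α_i^2 r_i = 3·10·11 + 9·10·4 + 12·4·11 + 3·12·9 + 12·9·10 = 2622 ≡ 9.
  S = (10, 8, 9) ≠ 0, so r is not a codeword (an error is present).
Step 3: locate the error. For a single error e at position i, S_ℓ = v_i·e·α_i^ℓ, so α_err = S_1/S_0.
  S_0^{−1} = 10^{−1} = 4 (mod 13), so α_err = 8·4 = 32 ≡ 6 = α_1. Error position i = 1.
  Consistency check: S_2/S_1 = 9·5 = 45 ≡ 6 = α_err ✓ (single-error assumption holds).
Step 4: error magnitude e = S_0/v_1 = S_0·∏_{j≠1}(α_1 − α_j) = 10·9 = 90 ≡ 12 (mod 13).
Step 5: correct position 1: c_1 = r_1 − e = 11 − 12 ≡ 12 (mod 13). Hence c = [12, 4, 11, 9, 10].
  Check: interpolating c through the α_i gives m(x) = 8 + 5·x (degree < 2) with m(α_i) = c_i for every i, so c is indeed a codeword.


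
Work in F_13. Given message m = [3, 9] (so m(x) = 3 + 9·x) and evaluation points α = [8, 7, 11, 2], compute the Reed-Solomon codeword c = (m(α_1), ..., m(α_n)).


c = [10, 1, 11, 8]

Message polynomial: m(x) = 3 + 9·x (mod 13).
For each evaluation point α_i, compute m(α_i) mod 13:
  α_1 = 8: Horner steps 9 → 10, so m(8) = 10.
  α_2 = 7: Horner steps 9 → 1, so m(7) = 1.
  α_3 = 11: Horner steps 9 → 11, so m(11) = 11.
  α_4 = 2: Horner steps 9 → 8, so m(2) = 8.
Codeword c = [10, 1, 11, 8] ∈ F_13^4.


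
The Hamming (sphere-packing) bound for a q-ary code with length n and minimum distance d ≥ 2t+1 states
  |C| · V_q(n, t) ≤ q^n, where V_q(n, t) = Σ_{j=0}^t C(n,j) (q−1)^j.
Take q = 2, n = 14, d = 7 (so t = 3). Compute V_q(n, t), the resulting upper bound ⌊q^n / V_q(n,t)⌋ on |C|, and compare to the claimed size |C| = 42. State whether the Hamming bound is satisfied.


V_q(n, t) = 470, q^n = 16384, Hamming bound = 34, |C| = 42 > bound (violated).

Step 1: Compute V_q(n, t) = Σ_{j=0}^3 C(n, j) (q−1)^j.
  j = 0: C(14,0)·(1)^0 = 1·1 = 1.
  j = 1: C(14,1)·(1)^1 = 14·1 = 14.
  j = 2: C(14,2)·(1)^2 = 91·1 = 91.
  j = 3: C(14,3)·(1)^3 = 364·1 = 364.
  V_q(n, t) = 1 + 14 + 91 + 364 = 470.
Step 2: q^n = 2^14 = 16384.
Step 3: Hamming bound ⌊q^n / V_q(n,t)⌋ = ⌊16384/470⌋ = 34.
Step 4: Compare |C| = 42 to 34: violated.
The claimed |C| lies above the Hamming bound, so no 2-ary code of length 14 with d ≥ 7 can have 42 codewords.


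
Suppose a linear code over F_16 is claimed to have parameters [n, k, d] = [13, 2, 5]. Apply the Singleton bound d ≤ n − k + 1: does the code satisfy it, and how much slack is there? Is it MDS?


Singleton RHS = n − k + 1 = 12, slack = 7, bound satisfied, not MDS.

Singleton bound: d ≤ n − k + 1.
Here n = 13, k = 2, so n − k + 1 = 12.
Given d = 5, check d ≤ 12: YES.
Slack = (n − k + 1) − d = 7.
The code is NOT MDS (slack = 7 > 0).
Description: the claimed parameters are [13, 2, 5]_16; such a code would be non-MDS.


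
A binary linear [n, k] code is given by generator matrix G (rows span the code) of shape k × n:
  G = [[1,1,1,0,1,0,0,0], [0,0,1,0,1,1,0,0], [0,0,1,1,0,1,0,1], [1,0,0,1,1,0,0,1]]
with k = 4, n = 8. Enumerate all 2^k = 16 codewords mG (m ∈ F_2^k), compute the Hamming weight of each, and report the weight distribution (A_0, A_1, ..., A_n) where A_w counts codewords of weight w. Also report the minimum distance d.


Weight distribution: A_0 = 1, A_1 = 1, A_2 = 1, A_3 = 4, A_4 = 5, A_5 = 3, A_6 = 1. Minimum distance d = 1.

Enumerate all 2^4 = 16 messages m ∈ F_2^4.
For each, compute codeword c = mG in F_2^8, then tally its weight.
  m = 0000 → c = 00000000, weight = 0.
  m = 1000 → c = 11101000, weight = 4.
  m = 0100 → c = 00101100, weight = 3.
  m = 1100 → c = 11000100, weight = 3.
  m = 0010 → c = 00110101, weight = 4.
  m = 1010 → c = 11011101, weight = 6.
  m = 0110 → c = 00011001, weight = 3.
  m = 1110 → c = 11110001, weight = 5.
  m = 0001 → c = 10011001, weight = 4.
  m = 1001 → c = 01110001, weight = 4.
  m = 0101 → c = 10110101, weight = 5.
  m = 1101 → c = 01011101, weight = 5.
  m = 0011 → c = 10101100, weight = 4.
  m = 1011 → c = 01000100, weight = 2.
  m = 0111 → c = 10000000, weight = 1.
  m = 1111 → c = 01101000, weight = 3.
Tally weights:
  weight 0: 1 codewords.
  weight 1: 1 codewords.
  weight 2: 1 codewords.
  weight 3: 4 codewords.
  weight 4: 5 codewords.
  weight 5: 3 codewords.
  weight 6: 1 codewords.
Minimum distance d = smallest w > 0 with A_w > 0 = 1.
Sanity: Σ A_w = 16 = 2^4 = 16 ✓.


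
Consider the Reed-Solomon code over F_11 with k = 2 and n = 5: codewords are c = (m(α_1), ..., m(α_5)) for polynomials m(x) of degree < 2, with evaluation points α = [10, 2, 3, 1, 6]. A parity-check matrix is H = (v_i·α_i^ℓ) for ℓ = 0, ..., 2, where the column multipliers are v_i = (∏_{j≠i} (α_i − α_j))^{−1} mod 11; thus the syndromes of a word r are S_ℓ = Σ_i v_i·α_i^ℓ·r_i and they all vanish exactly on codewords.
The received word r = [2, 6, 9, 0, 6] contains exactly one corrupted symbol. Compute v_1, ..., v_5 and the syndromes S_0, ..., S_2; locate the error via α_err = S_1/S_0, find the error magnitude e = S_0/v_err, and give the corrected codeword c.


S = (7, 3, 6), error at position 2, error magnitude e = 7, c = [2, 10, 9, 0, 6].

Step 1: column multipliers v_i = (∏_{j≠i}(α_i − α_j))^{−1} mod 11.
  i = 1 (α = 10): (10−2)(10−3)(10−1)(10−6) = 8·7·9·4 = 2016 ≡ 3, so v_1 = 3^{−1} = 4 (mod 11).
  i = 2 (α = 2): (2−10)(2−3)(2−1)(2−6) = (−8)·(−1)·1·(−4) = −32 ≡ 1, so v_2 = 1^{−1} = 1 (mod 11).
  i = 3 (α = 3): (3−10)(3−2)(3−1)(3−6) = (−7)·1·2·(−3) = 42 ≡ 9, so v_3 = 9^{−1} = 5 (mod 11).
  i = 4 (α = 1): (1−10)(1−2)(1−3)(1−6) = (−9)·(−1)·(−2)·(−5) = 90 ≡ 2, so v_4 = 2^{−1} = 6 (mod 11).
  i = 5 (α = 6): (6−10)(6−2)(6−3)(6−1) = (−4)·4·3·5 = −240 ≡ 2, so v_5 = 2^{−1} = 6 (mod 11).
  v = [4, 1, 5, 6, 6].
Step 2: syndromes of r = [2, 6, 9, 0, 6] (all sums mod 11).
  S_0 = Σ v_i r_i = 4·2 + 1·6 + 5·9 + 6·0 + 6·6 = 95 ≡ 7.
  S_1 = Σ v_i α_i r_i = 4·10·2 + 1·2·6 + 5·3·9 + 6·1·0 + 6·6·6 = 443 ≡ 3.
  α_i^2 mod 11 = [1, 4, 9, 1, 3].
  S_2 = Σ v_i α_i^2 r_i = 4·1·2 + 1·4·6 + 5·9·9 + 6·1·0 + 6·3·6 = 545 ≡ 6.
  S = (7, 3, 6) ≠ 0, so r is not a codeword (an error is present).
Step 3: locate the error. For a single error e at position i, S_ℓ = v_i·e·α_i^ℓ, so α_err = S_1/S_0.
  S_0^{−1} = 7^{−1} = 8 (mod 11), so α_err = 3·8 = 24 ≡ 2 = α_2. Error position i = 2.
  Consistency check: S_2/S_1 = 6·4 = 24 ≡ 2 = α_err ✓ (single-error assumption holds).
Step 4: error magnitude e = S_0/v_2 = S_0·∏_{j≠2}(α_2 − α_j) = 7·1 = 7 ≡ 7 (mod 11).
Step 5: correct position 2: c_2 = r_2 − e = 6 − 7 ≡ 10 (mod 11). Hence c = [2, 10, 9, 0, 6].
  Check: interpolating c through the α_i gives m(x) = 1 + 10·x (degree < 2) with m(α_i) = c_i for every i, so c is indeed a codeword.


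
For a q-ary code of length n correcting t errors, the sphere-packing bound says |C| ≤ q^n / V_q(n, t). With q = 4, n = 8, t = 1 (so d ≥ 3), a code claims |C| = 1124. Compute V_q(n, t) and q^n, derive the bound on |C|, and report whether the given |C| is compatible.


V_q(n, t) = 25, q^n = 65536, Hamming bound = 2621, |C| = 1124 ≤ bound (satisfied).

Step 1: Compute V_q(n, t) = Σ_{j=0}^1 C(n, j) (q−1)^j.
  j = 0: C(8,0)·(3)^0 = 1·1 = 1.
  j = 1: C(8,1)·(3)^1 = 8·3 = 24.
  V_q(n, t) = 1 + 24 = 25.
Step 2: q^n = 4^8 = 65536.
Step 3: Hamming bound ⌊q^n / V_q(n,t)⌋ = ⌊65536/25⌋ = 2621.
Step 4: Compare |C| = 1124 to 2621: satisfied.
The claimed |C| lies below the Hamming bound.


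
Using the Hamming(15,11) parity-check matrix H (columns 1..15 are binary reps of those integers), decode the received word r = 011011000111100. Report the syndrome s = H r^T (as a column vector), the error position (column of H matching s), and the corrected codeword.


s = (0, 0, 1, 0)^T, error position = 2, corrected codeword c = 001011000111100

Compute s = H r^T mod 2 one row at a time:
  s_1 = 0 + 0 + 1 + 1 + 1 + 1 + 0 + 0 = 4 ≡ 0 (mod 2).
  s_2 = 0 + 1 + 1 + 0 + 1 + 1 + 0 + 0 = 4 ≡ 0 (mod 2).
  s_3 = 1 + 1 + 1 + 0 + 1 + 1 + 0 + 0 = 5 ≡ 1 (mod 2).
  s_4 = 0 + 1 + 1 + 0 + 0 + 1 + 1 + 0 = 4 ≡ 0 (mod 2).
s = (0, 0, 1, 0)^T — this equals column 2 of H (binary 0010), so error is at position 2.
Correct: flip bit 2 of r = 011011000111100 to get c = 001011000111100.


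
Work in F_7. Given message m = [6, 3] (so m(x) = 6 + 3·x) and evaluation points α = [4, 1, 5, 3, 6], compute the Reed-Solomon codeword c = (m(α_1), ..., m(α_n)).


c = [4, 2, 0, 1, 3]

Message polynomial: m(x) = 6 + 3·x (mod 7).
For each evaluation point α_i, compute m(α_i) mod 7:
  α_1 = 4: Horner steps 3 → 4, so m(4) = 4.
  α_2 = 1: Horner steps 3 → 2, so m(1) = 2.
  α_3 = 5: Horner steps 3 → 0, so m(5) = 0.
  α_4 = 3: Horner steps 3 → 1, so m(3) = 1.
  α_5 = 6: Horner steps 3 → 3, so m(6) = 3.
Codeword c = [4, 2, 0, 1, 3] ∈ F_7^5.


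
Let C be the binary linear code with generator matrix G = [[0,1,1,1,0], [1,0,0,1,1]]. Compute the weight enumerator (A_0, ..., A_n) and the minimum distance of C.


Weight distribution: A_0 = 1, A_3 = 2, A_4 = 1. Minimum distance d = 3.

Enumerate all 2^2 = 4 messages m ∈ F_2^2.
For each, compute codeword c = mG in F_2^5, then tally its weight.
  m = 00 → c = 00000, weight = 0.
  m = 10 → c = 01110, weight = 3.
  m = 01 → c = 10011, weight = 3.
  m = 11 → c = 11101, weight = 4.
Tally weights:
  weight 0: 1 codewords.
  weight 3: 2 codewords.
  weight 4: 1 codewords.
Minimum distance d = smallest w > 0 with A_w > 0 = 3.
Sanity: Σ A_w = 4 = 2^2 = 4 ✓.


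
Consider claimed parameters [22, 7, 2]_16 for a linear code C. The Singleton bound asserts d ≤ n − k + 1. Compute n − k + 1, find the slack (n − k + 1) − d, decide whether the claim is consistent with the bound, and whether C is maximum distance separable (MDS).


Singleton RHS = n − k + 1 = 16, slack = 14, bound satisfied, not MDS.

Singleton bound: d ≤ n − k + 1.
Here n = 22, k = 7, so n − k + 1 = 16.
Given d = 2, check d ≤ 16: YES.
Slack = (n − k + 1) − d = 14.
The code is NOT MDS (slack = 14 > 0).
Description: the claimed parameters are [22, 7, 2]_16; such a code would be non-MDS.


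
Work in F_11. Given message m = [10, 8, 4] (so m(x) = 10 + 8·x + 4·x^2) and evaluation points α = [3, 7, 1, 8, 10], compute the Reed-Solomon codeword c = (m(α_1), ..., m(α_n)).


c = [4, 9, 0, 0, 6]

Message polynomial: m(x) = 10 + 8·x + 4·x^2 (mod 11).
For each evaluation point α_i, compute m(α_i) mod 11:
  α_1 = 3: Horner steps 4 → 9 → 4, so m(3) = 4.
  α_2 = 7: Horner steps 4 → 3 → 9, so m(7) = 9.
  α_3 = 1: Horner steps 4 → 1 → 0, so m(1) = 0.
  α_4 = 8: Horner steps 4 → 7 → 0, so m(8) = 0.
  α_5 = 10: Horner steps 4 → 4 → 6, so m(10) = 6.
Codeword c = [4, 9, 0, 0, 6] ∈ F_11^5.


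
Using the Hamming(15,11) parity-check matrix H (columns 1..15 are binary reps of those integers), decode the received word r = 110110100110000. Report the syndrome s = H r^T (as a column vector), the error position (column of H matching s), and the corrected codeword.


s = (0, 1, 0, 0)^T, error position = 4, corrected codeword c = 110010100110000

Compute s = H r^T mod 2 one row at a time:
  s_1 = 0 + 0 + 1 + 1 + 0 + 0 + 0 + 0 = 2 ≡ 0 (mod 2).
  s_2 = 1 + 1 + 0 + 1 + 0 + 0 + 0 + 0 = 3 ≡ 1 (mod 2).
  s_3 = 1 + 0 + 0 + 1 + 1 + 1 + 0 + 0 = 4 ≡ 0 (mod 2).
  s_4 = 1 + 0 + 1 + 1 + 0 + 1 + 0 + 0 = 4 ≡ 0 (mod 2).
s = (0, 1, 0, 0)^T — this equals column 4 of H (binary 0100), so error is at position 4.
Correct: flip bit 4 of r = 110110100110000 to get c = 110010100110000.


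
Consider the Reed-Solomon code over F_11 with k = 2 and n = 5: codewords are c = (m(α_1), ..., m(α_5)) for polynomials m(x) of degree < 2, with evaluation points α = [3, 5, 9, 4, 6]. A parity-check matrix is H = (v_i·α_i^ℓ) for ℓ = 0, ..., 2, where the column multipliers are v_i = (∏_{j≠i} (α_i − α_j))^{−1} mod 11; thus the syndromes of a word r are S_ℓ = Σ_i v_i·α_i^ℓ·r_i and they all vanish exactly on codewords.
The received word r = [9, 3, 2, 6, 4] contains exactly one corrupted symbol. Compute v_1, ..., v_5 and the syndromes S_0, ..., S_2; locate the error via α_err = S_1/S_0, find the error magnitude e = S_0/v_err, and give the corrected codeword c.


S = (1, 6, 3), error at position 5, error magnitude e = 4, c = [9, 3, 2, 6, 0].

Step 1: column multipliers v_i = (∏_{j≠i}(α_i − α_j))^{−1} mod 11.
  i = 1 (α = 3): (3−5)(3−9)(3−4)(3−6) = (−2)·(−6)·(−1)·(−3) = 36 ≡ 3, so v_1 = 3^{−1} = 4 (mod 11).
  i = 2 (α = 5): (5−3)(5−9)(5−4)(5−6) = 2·(−4)·1·(−1) = 8 ≡ 8, so v_2 = 8^{−1} = 7 (mod 11).
  i = 3 (α = 9): (9−3)(9−5)(9−4)(9−6) = 6·4·5·3 = 360 ≡ 8, so v_3 = 8^{−1} = 7 (mod 11).
  i = 4 (α = 4): (4−3)(4−5)(4−9)(4−6) = 1·(−1)·(−5)·(−2) = −10 ≡ 1, so v_4 = 1^{−1} = 1 (mod 11).
  i = 5 (α = 6): (6−3)(6−5)(6−9)(6−4) = 3·1·(−3)·2 = −18 ≡ 4, so v_5 = 4^{−1} = 3 (mod 11).
  v = [4, 7, 7, 1, 3].
Step 2: syndromes of r = [9, 3, 2, 6, 4] (all sums mod 11).
  S_0 = Σ v_i r_i = 4·9 + 7·3 + 7·2 + 1·6 + 3·4 = 89 ≡ 1.
  S_1 = Σ v_i α_i r_i = 4·3·9 + 7·5·3 + 7·9·2 + 1·4·6 + 3·6·4 = 435 ≡ 6.
  α_i^2 mod 11 = [9, 3, 4, 5, 3].
  S_2 = Σ v_i α_i^2 r_i = 4·9·9 + 7·3·3 + 7·4·2 + 1·5·6 + 3·3·4 = 509 ≡ 3.
  S = (1, 6, 3) ≠ 0, so r is not a codeword (an error is present).
Step 3: locate the error. For a single error e at position i, S_ℓ = v_i·e·α_i^ℓ, so α_err = S_1/S_0.
  S_0^{−1} = 1^{−1} = 1 (mod 11), so α_err = 6·1 = 6 ≡ 6 = α_5. Error position i = 5.
  Consistency check: S_2/S_1 = 3·2 = 6 ≡ 6 = α_err ✓ (single-error assumption holds).
Step 4: error magnitude e = S_0/v_5 = S_0·∏_{j≠5}(α_5 − α_j) = 1·4 = 4 ≡ 4 (mod 11).
Step 5: correct position 5: c_5 = r_5 − e = 4 − 4 ≡ 0 (mod 11). Hence c = [9, 3, 2, 6, 0].
  Check: interpolating c through the α_i gives m(x) = 7 + 8·x (degree < 2) with m(α_i) = c_i for every i, so c is indeed a codeword.


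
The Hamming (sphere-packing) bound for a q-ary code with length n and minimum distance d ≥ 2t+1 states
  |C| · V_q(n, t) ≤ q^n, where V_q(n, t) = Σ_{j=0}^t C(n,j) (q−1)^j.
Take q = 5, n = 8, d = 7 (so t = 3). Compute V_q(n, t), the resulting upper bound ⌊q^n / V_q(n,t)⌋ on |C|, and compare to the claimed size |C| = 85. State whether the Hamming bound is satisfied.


V_q(n, t) = 4065, q^n = 390625, Hamming bound = 96, |C| = 85 ≤ bound (satisfied).

Step 1: Compute V_q(n, t) = Σ_{j=0}^3 C(n, j) (q−1)^j.
  j = 0: C(8,0)·(4)^0 = 1·1 = 1.
  j = 1: C(8,1)·(4)^1 = 8·4 = 32.
  j = 2: C(8,2)·(4)^2 = 28·16 = 448.
  j = 3: C(8,3)·(4)^3 = 56·64 = 3584.
  V_q(n, t) = 1 + 32 + 448 + 3584 = 4065.
Step 2: q^n = 5^8 = 390625.
Step 3: Hamming bound ⌊q^n / V_q(n,t)⌋ = ⌊390625/4065⌋ = 96.
Step 4: Compare |C| = 85 to 96: satisfied.
The claimed |C| lies below the Hamming bound.


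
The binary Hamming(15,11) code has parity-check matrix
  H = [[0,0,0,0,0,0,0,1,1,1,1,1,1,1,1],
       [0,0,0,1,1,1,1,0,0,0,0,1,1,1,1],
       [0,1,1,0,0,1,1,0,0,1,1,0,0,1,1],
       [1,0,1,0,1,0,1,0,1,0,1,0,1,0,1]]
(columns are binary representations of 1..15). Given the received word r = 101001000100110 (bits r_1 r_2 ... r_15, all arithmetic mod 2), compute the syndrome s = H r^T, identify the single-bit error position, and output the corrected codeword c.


s = (1, 1, 0, 1)^T, error position = 13, corrected codeword c = 101001000100010

Compute s = H r^T mod 2 one row at a time:
  s_1 = 0 + 0 + 1 + 0 + 0 + 1 + 1 + 0 = 3 ≡ 1 (mod 2).
  s_2 = 0 + 0 + 1 + 0 + 0 + 1 + 1 + 0 = 3 ≡ 1 (mod 2).
  s_3 = 0 + 1 + 1 + 0 + 1 + 0 + 1 + 0 = 4 ≡ 0 (mod 2).
  s_4 = 1 + 1 + 0 + 0 + 0 + 0 + 1 + 0 = 3 ≡ 1 (mod 2).
s = (1, 1, 0, 1)^T — this equals column 13 of H (binary 1101), so error is at position 13.
Correct: flip bit 13 of r = 101001000100110 to get c = 101001000100010.


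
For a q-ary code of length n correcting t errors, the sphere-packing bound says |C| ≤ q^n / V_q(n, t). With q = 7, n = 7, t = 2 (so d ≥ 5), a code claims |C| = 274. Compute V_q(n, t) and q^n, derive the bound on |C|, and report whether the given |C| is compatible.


V_q(n, t) = 799, q^n = 823543, Hamming bound = 1030, |C| = 274 ≤ bound (satisfied).

Step 1: Compute V_q(n, t) = Σ_{j=0}^2 C(n, j) (q−1)^j.
  j = 0: C(7,0)·(6)^0 = 1·1 = 1.
  j = 1: C(7,1)·(6)^1 = 7·6 = 42.
  j = 2: C(7,2)·(6)^2 = 21·36 = 756.
  V_q(n, t) = 1 + 42 + 756 = 799.
Step 2: q^n = 7^7 = 823543.
Step 3: Hamming bound ⌊q^n / V_q(n,t)⌋ = ⌊823543/799⌋ = 1030.
Step 4: Compare |C| = 274 to 1030: satisfied.
The claimed |C| lies below the Hamming bound.


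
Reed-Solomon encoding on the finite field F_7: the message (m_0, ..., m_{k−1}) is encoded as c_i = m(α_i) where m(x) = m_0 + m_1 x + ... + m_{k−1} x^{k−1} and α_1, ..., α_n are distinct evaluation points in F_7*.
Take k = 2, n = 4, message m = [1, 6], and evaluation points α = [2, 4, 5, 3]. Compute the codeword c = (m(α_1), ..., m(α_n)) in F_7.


c = [6, 4, 3, 5]

Message polynomial: m(x) = 1 + 6·x (mod 7).
For each evaluation point α_i, compute m(α_i) mod 7:
  α_1 = 2: Horner steps 6 → 6, so m(2) = 6.
  α_2 = 4: Horner steps 6 → 4, so m(4) = 4.
  α_3 = 5: Horner steps 6 → 3, so m(5) = 3.
  α_4 = 3: Horner steps 6 → 5, so m(3) = 5.
Codeword c = [6, 4, 3, 5] ∈ F_7^4.


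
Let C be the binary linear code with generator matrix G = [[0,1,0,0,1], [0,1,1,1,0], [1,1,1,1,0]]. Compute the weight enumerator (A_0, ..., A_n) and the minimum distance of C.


Weight distribution: A_0 = 1, A_1 = 1, A_2 = 1, A_3 = 3, A_4 = 2. Minimum distance d = 1.

Enumerate all 2^3 = 8 messages m ∈ F_2^3.
For each, compute codeword c = mG in F_2^5, then tally its weight.
  m = 000 → c = 00000, weight = 0.
  m = 100 → c = 01001, weight = 2.
  m = 010 → c = 01110, weight = 3.
  m = 110 → c = 00111, weight = 3.
  m = 001 → c = 11110, weight = 4.
  m = 101 → c = 10111, weight = 4.
  m = 011 → c = 10000, weight = 1.
  m = 111 → c = 11001, weight = 3.
Tally weights:
  weight 0: 1 codewords.
  weight 1: 1 codewords.
  weight 2: 1 codewords.
  weight 3: 3 codewords.
  weight 4: 2 codewords.
Minimum distance d = smallest w > 0 with A_w > 0 = 1.
Sanity: Σ A_w = 8 = 2^3 = 8 ✓.


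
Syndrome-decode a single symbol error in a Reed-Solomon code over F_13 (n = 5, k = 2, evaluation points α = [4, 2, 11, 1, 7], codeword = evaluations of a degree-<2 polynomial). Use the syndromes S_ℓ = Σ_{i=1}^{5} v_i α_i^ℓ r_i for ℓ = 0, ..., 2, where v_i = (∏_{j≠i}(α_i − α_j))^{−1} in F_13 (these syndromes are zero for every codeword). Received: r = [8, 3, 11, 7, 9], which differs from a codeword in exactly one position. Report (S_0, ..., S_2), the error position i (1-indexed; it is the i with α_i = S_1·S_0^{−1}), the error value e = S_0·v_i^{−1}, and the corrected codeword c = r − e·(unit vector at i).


S = (4, 5, 3), error at position 3, error magnitude e = 5, c = [8, 3, 6, 7, 9].

Step 1: column multipliers v_i = (∏_{j≠i}(α_i − α_j))^{−1} mod 13.
  i = 1 (α = 4): (4−2)(4−11)(4−1)(4−7) = 2·(−7)·3·(−3) = 126 ≡ 9, so v_1 = 9^{−1} = 3 (mod 13).
  i = 2 (α = 2): (2−4)(2−11)(2−1)(2−7) = (−2)·(−9)·1·(−5) = −90 ≡ 1, so v_2 = 1^{−1} = 1 (mod 13).
  i = 3 (α = 11): (11−4)(11−2)(11−1)(11−7) = 7·9·10·4 = 2520 ≡ 11, so v_3 = 11^{−1} = 6 (mod 13).
  i = 4 (α = 1): (1−4)(1−2)(1−11)(1−7) = (−3)·(−1)·(−10)·(−6) = 180 ≡ 11, so v_4 = 11^{−1} = 6 (mod 13).
  i = 5 (α = 7): (7−4)(7−2)(7−11)(7−1) = 3·5·(−4)·6 = −360 ≡ 4, so v_5 = 4^{−1} = 10 (mod 13).
  v = [3, 1, 6, 6, 10].
Step 2: syndromes of r = [8, 3, 11, 7, 9] (all sums mod 13).
  S_0 = Σ v_i r_i = 3·8 + 1·3 + 6·11 + 6·7 + 10·9 = 225 ≡ 4.
  S_1 = Σ v_i α_i r_i = 3·4·8 + 1·2·3 + 6·11·11 + 6·1·7 + 10·7·9 = 1500 ≡ 5.
  α_i^2 mod 13 = [3, 4, 4, 1, 10].
  S_2 = Σ v_i α_i^2 r_i = 3·3·8 + 1·4·3 + 6·4·11 + 6·1·7 + 10·10·9 = 1290 ≡ 3.
  S = (4, 5, 3) ≠ 0, so r is not a codeword (an error is present).
Step 3: locate the error. For a single error e at position i, S_ℓ = v_i·e·α_i^ℓ, so α_err = S_1/S_0.
  S_0^{−1} = 4^{−1} = 10 (mod 13), so α_err = 5·10 = 50 ≡ 11 = α_3. Error position i = 3.
  Consistency check: S_2/S_1 = 3·8 = 24 ≡ 11 = α_err ✓ (single-error assumption holds).
Step 4: error magnitude e = S_0/v_3 = S_0·∏_{j≠3}(α_3 − α_j) = 4·11 = 44 ≡ 5 (mod 13).
Step 5: correct position 3: c_3 = r_3 − e = 11 − 5 ≡ 6 (mod 13). Hence c = [8, 3, 6, 7, 9].
  Check: interpolating c through the α_i gives m(x) = 11 + 9·x (degree < 2) with m(α_i) = c_i for every i, so c is indeed a codeword.


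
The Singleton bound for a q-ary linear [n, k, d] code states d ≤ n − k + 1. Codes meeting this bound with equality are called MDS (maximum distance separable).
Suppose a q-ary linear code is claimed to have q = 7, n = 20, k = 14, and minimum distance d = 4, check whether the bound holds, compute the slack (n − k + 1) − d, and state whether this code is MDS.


Singleton RHS = n − k + 1 = 7, slack = 3, bound satisfied, not MDS.

Singleton bound: d ≤ n − k + 1.
Here n = 20, k = 14, so n − k + 1 = 7.
Given d = 4, check d ≤ 7: YES.
Slack = (n − k + 1) − d = 3.
The code is NOT MDS (slack = 3 > 0).
Description: the claimed parameters are [20, 14, 4]_7; such a code would be non-MDS.
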